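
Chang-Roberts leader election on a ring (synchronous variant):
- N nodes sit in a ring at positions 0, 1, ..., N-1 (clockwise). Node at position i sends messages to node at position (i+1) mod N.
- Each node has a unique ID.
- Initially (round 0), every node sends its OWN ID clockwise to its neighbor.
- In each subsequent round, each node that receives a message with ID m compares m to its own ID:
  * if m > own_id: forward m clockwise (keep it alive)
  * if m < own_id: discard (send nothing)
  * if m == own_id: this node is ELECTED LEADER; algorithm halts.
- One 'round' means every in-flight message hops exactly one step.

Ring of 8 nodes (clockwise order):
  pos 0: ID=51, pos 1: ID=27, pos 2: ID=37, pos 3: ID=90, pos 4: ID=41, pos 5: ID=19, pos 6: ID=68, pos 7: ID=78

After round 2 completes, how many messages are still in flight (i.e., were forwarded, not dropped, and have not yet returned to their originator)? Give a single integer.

Answer: 3

Derivation:
Round 1: pos1(id27) recv 51: fwd; pos2(id37) recv 27: drop; pos3(id90) recv 37: drop; pos4(id41) recv 90: fwd; pos5(id19) recv 41: fwd; pos6(id68) recv 19: drop; pos7(id78) recv 68: drop; pos0(id51) recv 78: fwd
Round 2: pos2(id37) recv 51: fwd; pos5(id19) recv 90: fwd; pos6(id68) recv 41: drop; pos1(id27) recv 78: fwd
After round 2: 3 messages still in flight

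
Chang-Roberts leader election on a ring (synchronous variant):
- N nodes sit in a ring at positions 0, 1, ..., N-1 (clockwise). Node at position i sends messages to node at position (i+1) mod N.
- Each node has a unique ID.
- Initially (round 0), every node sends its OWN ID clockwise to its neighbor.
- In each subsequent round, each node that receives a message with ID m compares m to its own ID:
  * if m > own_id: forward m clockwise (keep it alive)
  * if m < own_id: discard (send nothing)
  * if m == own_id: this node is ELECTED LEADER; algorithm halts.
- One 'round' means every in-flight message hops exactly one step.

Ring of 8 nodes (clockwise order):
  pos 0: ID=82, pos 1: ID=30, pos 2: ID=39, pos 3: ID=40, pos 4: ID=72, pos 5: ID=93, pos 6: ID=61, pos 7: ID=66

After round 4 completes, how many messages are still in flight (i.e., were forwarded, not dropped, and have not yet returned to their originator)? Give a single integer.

Round 1: pos1(id30) recv 82: fwd; pos2(id39) recv 30: drop; pos3(id40) recv 39: drop; pos4(id72) recv 40: drop; pos5(id93) recv 72: drop; pos6(id61) recv 93: fwd; pos7(id66) recv 61: drop; pos0(id82) recv 66: drop
Round 2: pos2(id39) recv 82: fwd; pos7(id66) recv 93: fwd
Round 3: pos3(id40) recv 82: fwd; pos0(id82) recv 93: fwd
Round 4: pos4(id72) recv 82: fwd; pos1(id30) recv 93: fwd
After round 4: 2 messages still in flight

Answer: 2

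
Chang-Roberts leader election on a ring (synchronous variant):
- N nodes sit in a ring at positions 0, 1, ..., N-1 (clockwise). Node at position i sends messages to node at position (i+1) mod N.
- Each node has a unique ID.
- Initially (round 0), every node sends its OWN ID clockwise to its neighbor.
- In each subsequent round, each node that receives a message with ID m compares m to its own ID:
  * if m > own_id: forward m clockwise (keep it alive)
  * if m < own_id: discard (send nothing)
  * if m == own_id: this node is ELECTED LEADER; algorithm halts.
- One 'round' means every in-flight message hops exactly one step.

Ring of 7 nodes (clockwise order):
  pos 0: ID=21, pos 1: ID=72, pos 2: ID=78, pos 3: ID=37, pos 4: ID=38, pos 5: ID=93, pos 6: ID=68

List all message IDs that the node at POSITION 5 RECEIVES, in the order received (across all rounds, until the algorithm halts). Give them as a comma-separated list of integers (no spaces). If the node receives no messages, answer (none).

Round 1: pos1(id72) recv 21: drop; pos2(id78) recv 72: drop; pos3(id37) recv 78: fwd; pos4(id38) recv 37: drop; pos5(id93) recv 38: drop; pos6(id68) recv 93: fwd; pos0(id21) recv 68: fwd
Round 2: pos4(id38) recv 78: fwd; pos0(id21) recv 93: fwd; pos1(id72) recv 68: drop
Round 3: pos5(id93) recv 78: drop; pos1(id72) recv 93: fwd
Round 4: pos2(id78) recv 93: fwd
Round 5: pos3(id37) recv 93: fwd
Round 6: pos4(id38) recv 93: fwd
Round 7: pos5(id93) recv 93: ELECTED

Answer: 38,78,93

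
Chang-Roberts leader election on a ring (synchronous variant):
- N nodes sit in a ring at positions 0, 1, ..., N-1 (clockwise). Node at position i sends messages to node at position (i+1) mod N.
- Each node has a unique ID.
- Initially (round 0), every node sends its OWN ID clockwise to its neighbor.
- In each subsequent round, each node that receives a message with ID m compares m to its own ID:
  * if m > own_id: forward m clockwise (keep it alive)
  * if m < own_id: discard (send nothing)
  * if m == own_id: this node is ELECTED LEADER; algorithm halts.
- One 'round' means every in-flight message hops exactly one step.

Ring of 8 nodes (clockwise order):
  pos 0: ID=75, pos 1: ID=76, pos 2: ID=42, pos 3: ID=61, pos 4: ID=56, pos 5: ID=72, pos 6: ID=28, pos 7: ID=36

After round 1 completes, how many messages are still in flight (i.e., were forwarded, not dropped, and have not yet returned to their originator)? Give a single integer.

Round 1: pos1(id76) recv 75: drop; pos2(id42) recv 76: fwd; pos3(id61) recv 42: drop; pos4(id56) recv 61: fwd; pos5(id72) recv 56: drop; pos6(id28) recv 72: fwd; pos7(id36) recv 28: drop; pos0(id75) recv 36: drop
After round 1: 3 messages still in flight

Answer: 3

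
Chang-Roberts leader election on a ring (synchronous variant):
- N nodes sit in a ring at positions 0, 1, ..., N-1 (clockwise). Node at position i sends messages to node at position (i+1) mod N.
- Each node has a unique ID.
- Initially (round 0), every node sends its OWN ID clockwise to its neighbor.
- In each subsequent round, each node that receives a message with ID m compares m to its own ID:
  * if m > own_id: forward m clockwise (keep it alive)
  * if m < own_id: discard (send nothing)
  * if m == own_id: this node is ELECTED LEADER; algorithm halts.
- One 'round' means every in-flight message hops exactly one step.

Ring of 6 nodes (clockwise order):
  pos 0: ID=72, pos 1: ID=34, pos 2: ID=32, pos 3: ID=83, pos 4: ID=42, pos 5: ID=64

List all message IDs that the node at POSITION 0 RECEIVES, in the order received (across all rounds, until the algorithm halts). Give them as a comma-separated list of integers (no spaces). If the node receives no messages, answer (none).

Round 1: pos1(id34) recv 72: fwd; pos2(id32) recv 34: fwd; pos3(id83) recv 32: drop; pos4(id42) recv 83: fwd; pos5(id64) recv 42: drop; pos0(id72) recv 64: drop
Round 2: pos2(id32) recv 72: fwd; pos3(id83) recv 34: drop; pos5(id64) recv 83: fwd
Round 3: pos3(id83) recv 72: drop; pos0(id72) recv 83: fwd
Round 4: pos1(id34) recv 83: fwd
Round 5: pos2(id32) recv 83: fwd
Round 6: pos3(id83) recv 83: ELECTED

Answer: 64,83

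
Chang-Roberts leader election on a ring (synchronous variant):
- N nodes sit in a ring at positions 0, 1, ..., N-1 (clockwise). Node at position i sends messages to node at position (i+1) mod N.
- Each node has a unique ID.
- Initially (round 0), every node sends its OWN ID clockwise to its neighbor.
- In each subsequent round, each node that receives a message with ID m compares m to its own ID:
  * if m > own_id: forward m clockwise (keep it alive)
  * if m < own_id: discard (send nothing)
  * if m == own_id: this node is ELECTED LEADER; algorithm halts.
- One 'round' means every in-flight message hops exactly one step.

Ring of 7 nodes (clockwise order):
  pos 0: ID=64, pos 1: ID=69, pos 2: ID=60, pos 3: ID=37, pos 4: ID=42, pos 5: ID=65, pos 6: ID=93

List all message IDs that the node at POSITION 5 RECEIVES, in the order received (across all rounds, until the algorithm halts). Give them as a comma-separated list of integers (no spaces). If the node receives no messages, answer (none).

Round 1: pos1(id69) recv 64: drop; pos2(id60) recv 69: fwd; pos3(id37) recv 60: fwd; pos4(id42) recv 37: drop; pos5(id65) recv 42: drop; pos6(id93) recv 65: drop; pos0(id64) recv 93: fwd
Round 2: pos3(id37) recv 69: fwd; pos4(id42) recv 60: fwd; pos1(id69) recv 93: fwd
Round 3: pos4(id42) recv 69: fwd; pos5(id65) recv 60: drop; pos2(id60) recv 93: fwd
Round 4: pos5(id65) recv 69: fwd; pos3(id37) recv 93: fwd
Round 5: pos6(id93) recv 69: drop; pos4(id42) recv 93: fwd
Round 6: pos5(id65) recv 93: fwd
Round 7: pos6(id93) recv 93: ELECTED

Answer: 42,60,69,93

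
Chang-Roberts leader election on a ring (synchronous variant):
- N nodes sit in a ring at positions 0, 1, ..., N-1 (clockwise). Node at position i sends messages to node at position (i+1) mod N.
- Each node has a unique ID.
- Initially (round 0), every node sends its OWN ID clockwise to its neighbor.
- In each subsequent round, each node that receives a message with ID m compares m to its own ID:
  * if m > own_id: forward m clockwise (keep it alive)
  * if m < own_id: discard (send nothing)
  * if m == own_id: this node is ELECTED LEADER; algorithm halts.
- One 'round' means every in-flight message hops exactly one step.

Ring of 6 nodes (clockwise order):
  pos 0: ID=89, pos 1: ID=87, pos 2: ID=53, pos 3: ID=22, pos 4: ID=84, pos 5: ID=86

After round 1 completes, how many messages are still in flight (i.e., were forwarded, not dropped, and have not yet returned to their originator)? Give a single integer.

Answer: 3

Derivation:
Round 1: pos1(id87) recv 89: fwd; pos2(id53) recv 87: fwd; pos3(id22) recv 53: fwd; pos4(id84) recv 22: drop; pos5(id86) recv 84: drop; pos0(id89) recv 86: drop
After round 1: 3 messages still in flight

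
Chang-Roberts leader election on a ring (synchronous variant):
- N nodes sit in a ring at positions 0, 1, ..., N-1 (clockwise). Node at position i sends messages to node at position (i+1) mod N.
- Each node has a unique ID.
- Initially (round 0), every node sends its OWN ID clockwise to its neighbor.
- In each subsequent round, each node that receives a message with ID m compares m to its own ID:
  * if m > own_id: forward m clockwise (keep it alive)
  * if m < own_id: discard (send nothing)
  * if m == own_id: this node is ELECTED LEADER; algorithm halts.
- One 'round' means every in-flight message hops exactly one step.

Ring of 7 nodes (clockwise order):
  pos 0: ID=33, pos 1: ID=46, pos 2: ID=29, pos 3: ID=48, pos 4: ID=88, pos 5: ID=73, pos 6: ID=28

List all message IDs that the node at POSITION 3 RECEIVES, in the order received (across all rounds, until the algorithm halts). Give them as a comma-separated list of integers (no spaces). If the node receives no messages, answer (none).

Round 1: pos1(id46) recv 33: drop; pos2(id29) recv 46: fwd; pos3(id48) recv 29: drop; pos4(id88) recv 48: drop; pos5(id73) recv 88: fwd; pos6(id28) recv 73: fwd; pos0(id33) recv 28: drop
Round 2: pos3(id48) recv 46: drop; pos6(id28) recv 88: fwd; pos0(id33) recv 73: fwd
Round 3: pos0(id33) recv 88: fwd; pos1(id46) recv 73: fwd
Round 4: pos1(id46) recv 88: fwd; pos2(id29) recv 73: fwd
Round 5: pos2(id29) recv 88: fwd; pos3(id48) recv 73: fwd
Round 6: pos3(id48) recv 88: fwd; pos4(id88) recv 73: drop
Round 7: pos4(id88) recv 88: ELECTED

Answer: 29,46,73,88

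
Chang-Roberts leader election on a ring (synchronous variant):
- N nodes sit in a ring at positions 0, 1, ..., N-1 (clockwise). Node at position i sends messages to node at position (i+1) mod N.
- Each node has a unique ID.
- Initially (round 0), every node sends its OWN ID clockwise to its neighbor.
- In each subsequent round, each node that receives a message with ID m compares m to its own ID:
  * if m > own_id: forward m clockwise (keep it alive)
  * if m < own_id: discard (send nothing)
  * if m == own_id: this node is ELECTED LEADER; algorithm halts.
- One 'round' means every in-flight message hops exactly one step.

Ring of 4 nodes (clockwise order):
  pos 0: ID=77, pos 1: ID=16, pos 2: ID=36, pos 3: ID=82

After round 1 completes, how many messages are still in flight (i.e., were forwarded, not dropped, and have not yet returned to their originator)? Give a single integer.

Answer: 2

Derivation:
Round 1: pos1(id16) recv 77: fwd; pos2(id36) recv 16: drop; pos3(id82) recv 36: drop; pos0(id77) recv 82: fwd
After round 1: 2 messages still in flight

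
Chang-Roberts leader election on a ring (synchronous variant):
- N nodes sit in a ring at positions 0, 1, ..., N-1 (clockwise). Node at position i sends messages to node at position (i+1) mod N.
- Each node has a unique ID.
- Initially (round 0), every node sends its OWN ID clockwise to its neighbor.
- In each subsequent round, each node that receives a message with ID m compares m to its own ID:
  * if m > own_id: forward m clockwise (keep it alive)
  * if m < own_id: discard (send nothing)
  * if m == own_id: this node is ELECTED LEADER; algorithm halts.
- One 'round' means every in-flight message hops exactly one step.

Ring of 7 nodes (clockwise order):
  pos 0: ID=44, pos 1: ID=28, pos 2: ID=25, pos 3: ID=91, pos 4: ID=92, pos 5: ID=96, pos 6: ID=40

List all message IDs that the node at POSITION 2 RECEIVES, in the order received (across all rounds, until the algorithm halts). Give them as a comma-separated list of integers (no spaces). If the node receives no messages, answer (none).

Round 1: pos1(id28) recv 44: fwd; pos2(id25) recv 28: fwd; pos3(id91) recv 25: drop; pos4(id92) recv 91: drop; pos5(id96) recv 92: drop; pos6(id40) recv 96: fwd; pos0(id44) recv 40: drop
Round 2: pos2(id25) recv 44: fwd; pos3(id91) recv 28: drop; pos0(id44) recv 96: fwd
Round 3: pos3(id91) recv 44: drop; pos1(id28) recv 96: fwd
Round 4: pos2(id25) recv 96: fwd
Round 5: pos3(id91) recv 96: fwd
Round 6: pos4(id92) recv 96: fwd
Round 7: pos5(id96) recv 96: ELECTED

Answer: 28,44,96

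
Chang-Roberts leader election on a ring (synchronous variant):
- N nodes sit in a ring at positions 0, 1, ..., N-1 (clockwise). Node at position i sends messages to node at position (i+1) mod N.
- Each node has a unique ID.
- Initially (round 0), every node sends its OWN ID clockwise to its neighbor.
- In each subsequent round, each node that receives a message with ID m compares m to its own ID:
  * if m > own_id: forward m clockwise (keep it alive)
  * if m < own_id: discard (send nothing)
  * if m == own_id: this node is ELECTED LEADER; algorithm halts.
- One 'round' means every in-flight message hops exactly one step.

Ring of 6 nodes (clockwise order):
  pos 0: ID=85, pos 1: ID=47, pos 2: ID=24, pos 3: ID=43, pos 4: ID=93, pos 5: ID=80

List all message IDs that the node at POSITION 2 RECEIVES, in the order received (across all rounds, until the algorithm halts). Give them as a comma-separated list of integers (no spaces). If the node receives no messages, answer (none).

Round 1: pos1(id47) recv 85: fwd; pos2(id24) recv 47: fwd; pos3(id43) recv 24: drop; pos4(id93) recv 43: drop; pos5(id80) recv 93: fwd; pos0(id85) recv 80: drop
Round 2: pos2(id24) recv 85: fwd; pos3(id43) recv 47: fwd; pos0(id85) recv 93: fwd
Round 3: pos3(id43) recv 85: fwd; pos4(id93) recv 47: drop; pos1(id47) recv 93: fwd
Round 4: pos4(id93) recv 85: drop; pos2(id24) recv 93: fwd
Round 5: pos3(id43) recv 93: fwd
Round 6: pos4(id93) recv 93: ELECTED

Answer: 47,85,93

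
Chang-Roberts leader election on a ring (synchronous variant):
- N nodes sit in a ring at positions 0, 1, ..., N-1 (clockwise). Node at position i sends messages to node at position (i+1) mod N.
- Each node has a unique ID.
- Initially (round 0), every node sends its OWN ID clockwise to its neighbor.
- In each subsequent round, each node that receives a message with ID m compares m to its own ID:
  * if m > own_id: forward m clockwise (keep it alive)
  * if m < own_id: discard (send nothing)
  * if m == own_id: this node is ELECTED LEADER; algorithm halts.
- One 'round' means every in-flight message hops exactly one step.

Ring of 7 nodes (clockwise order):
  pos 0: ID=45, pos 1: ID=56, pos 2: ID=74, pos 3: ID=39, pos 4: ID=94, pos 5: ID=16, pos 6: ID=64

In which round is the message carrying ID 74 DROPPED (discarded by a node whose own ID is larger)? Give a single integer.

Answer: 2

Derivation:
Round 1: pos1(id56) recv 45: drop; pos2(id74) recv 56: drop; pos3(id39) recv 74: fwd; pos4(id94) recv 39: drop; pos5(id16) recv 94: fwd; pos6(id64) recv 16: drop; pos0(id45) recv 64: fwd
Round 2: pos4(id94) recv 74: drop; pos6(id64) recv 94: fwd; pos1(id56) recv 64: fwd
Round 3: pos0(id45) recv 94: fwd; pos2(id74) recv 64: drop
Round 4: pos1(id56) recv 94: fwd
Round 5: pos2(id74) recv 94: fwd
Round 6: pos3(id39) recv 94: fwd
Round 7: pos4(id94) recv 94: ELECTED
Message ID 74 originates at pos 2; dropped at pos 4 in round 2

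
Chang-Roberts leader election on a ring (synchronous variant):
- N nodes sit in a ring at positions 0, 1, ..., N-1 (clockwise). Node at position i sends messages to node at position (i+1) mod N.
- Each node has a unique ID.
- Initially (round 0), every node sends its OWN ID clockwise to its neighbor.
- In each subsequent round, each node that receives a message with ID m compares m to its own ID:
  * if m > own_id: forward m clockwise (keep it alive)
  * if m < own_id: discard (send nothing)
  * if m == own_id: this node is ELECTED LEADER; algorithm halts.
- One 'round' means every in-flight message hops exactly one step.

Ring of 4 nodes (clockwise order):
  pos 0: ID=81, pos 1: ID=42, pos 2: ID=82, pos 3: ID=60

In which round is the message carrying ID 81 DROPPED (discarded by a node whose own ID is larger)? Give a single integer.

Round 1: pos1(id42) recv 81: fwd; pos2(id82) recv 42: drop; pos3(id60) recv 82: fwd; pos0(id81) recv 60: drop
Round 2: pos2(id82) recv 81: drop; pos0(id81) recv 82: fwd
Round 3: pos1(id42) recv 82: fwd
Round 4: pos2(id82) recv 82: ELECTED
Message ID 81 originates at pos 0; dropped at pos 2 in round 2

Answer: 2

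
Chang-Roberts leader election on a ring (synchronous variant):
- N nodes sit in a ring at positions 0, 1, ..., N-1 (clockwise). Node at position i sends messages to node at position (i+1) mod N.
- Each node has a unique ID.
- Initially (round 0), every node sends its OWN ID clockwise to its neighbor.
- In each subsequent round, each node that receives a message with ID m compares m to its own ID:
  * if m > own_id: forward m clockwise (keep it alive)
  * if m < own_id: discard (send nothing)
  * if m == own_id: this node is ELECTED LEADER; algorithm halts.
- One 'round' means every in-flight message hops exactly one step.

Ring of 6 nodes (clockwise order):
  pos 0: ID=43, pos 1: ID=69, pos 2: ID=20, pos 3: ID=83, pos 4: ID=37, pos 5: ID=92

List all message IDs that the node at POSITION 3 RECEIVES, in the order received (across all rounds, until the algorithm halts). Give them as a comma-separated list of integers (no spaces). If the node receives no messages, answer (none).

Round 1: pos1(id69) recv 43: drop; pos2(id20) recv 69: fwd; pos3(id83) recv 20: drop; pos4(id37) recv 83: fwd; pos5(id92) recv 37: drop; pos0(id43) recv 92: fwd
Round 2: pos3(id83) recv 69: drop; pos5(id92) recv 83: drop; pos1(id69) recv 92: fwd
Round 3: pos2(id20) recv 92: fwd
Round 4: pos3(id83) recv 92: fwd
Round 5: pos4(id37) recv 92: fwd
Round 6: pos5(id92) recv 92: ELECTED

Answer: 20,69,92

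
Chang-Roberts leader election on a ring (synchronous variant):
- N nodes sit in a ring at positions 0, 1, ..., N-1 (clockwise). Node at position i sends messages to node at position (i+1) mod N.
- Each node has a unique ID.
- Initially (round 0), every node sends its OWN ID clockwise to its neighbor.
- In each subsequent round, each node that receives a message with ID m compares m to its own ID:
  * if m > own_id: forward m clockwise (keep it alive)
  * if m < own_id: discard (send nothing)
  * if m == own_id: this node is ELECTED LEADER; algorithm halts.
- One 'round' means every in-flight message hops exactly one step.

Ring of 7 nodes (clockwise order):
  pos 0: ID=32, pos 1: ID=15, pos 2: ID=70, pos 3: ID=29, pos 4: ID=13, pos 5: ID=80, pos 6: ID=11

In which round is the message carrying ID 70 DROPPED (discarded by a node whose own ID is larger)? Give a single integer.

Answer: 3

Derivation:
Round 1: pos1(id15) recv 32: fwd; pos2(id70) recv 15: drop; pos3(id29) recv 70: fwd; pos4(id13) recv 29: fwd; pos5(id80) recv 13: drop; pos6(id11) recv 80: fwd; pos0(id32) recv 11: drop
Round 2: pos2(id70) recv 32: drop; pos4(id13) recv 70: fwd; pos5(id80) recv 29: drop; pos0(id32) recv 80: fwd
Round 3: pos5(id80) recv 70: drop; pos1(id15) recv 80: fwd
Round 4: pos2(id70) recv 80: fwd
Round 5: pos3(id29) recv 80: fwd
Round 6: pos4(id13) recv 80: fwd
Round 7: pos5(id80) recv 80: ELECTED
Message ID 70 originates at pos 2; dropped at pos 5 in round 3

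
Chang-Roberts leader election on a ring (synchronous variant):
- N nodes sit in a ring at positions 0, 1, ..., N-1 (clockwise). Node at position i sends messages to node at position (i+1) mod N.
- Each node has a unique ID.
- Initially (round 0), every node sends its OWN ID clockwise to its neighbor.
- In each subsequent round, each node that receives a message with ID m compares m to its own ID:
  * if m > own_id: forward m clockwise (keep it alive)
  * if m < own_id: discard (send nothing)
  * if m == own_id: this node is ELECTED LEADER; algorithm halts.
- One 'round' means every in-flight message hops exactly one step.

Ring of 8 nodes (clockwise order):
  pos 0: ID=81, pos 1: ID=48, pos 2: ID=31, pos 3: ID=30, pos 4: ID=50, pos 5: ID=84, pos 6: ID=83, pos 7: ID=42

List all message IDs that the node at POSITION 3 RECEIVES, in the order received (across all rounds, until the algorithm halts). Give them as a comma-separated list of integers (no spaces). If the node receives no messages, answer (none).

Answer: 31,48,81,83,84

Derivation:
Round 1: pos1(id48) recv 81: fwd; pos2(id31) recv 48: fwd; pos3(id30) recv 31: fwd; pos4(id50) recv 30: drop; pos5(id84) recv 50: drop; pos6(id83) recv 84: fwd; pos7(id42) recv 83: fwd; pos0(id81) recv 42: drop
Round 2: pos2(id31) recv 81: fwd; pos3(id30) recv 48: fwd; pos4(id50) recv 31: drop; pos7(id42) recv 84: fwd; pos0(id81) recv 83: fwd
Round 3: pos3(id30) recv 81: fwd; pos4(id50) recv 48: drop; pos0(id81) recv 84: fwd; pos1(id48) recv 83: fwd
Round 4: pos4(id50) recv 81: fwd; pos1(id48) recv 84: fwd; pos2(id31) recv 83: fwd
Round 5: pos5(id84) recv 81: drop; pos2(id31) recv 84: fwd; pos3(id30) recv 83: fwd
Round 6: pos3(id30) recv 84: fwd; pos4(id50) recv 83: fwd
Round 7: pos4(id50) recv 84: fwd; pos5(id84) recv 83: drop
Round 8: pos5(id84) recv 84: ELECTED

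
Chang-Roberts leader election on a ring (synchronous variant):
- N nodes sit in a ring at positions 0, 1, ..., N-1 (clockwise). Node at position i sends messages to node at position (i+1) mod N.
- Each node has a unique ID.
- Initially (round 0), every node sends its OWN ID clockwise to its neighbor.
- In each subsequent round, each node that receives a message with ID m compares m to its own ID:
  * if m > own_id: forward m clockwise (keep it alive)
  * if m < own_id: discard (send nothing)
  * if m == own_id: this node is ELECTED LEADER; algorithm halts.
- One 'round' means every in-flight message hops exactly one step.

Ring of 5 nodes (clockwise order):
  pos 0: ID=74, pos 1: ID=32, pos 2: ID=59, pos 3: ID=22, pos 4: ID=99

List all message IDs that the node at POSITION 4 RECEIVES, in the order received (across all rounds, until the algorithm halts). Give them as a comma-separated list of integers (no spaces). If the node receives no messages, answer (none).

Answer: 22,59,74,99

Derivation:
Round 1: pos1(id32) recv 74: fwd; pos2(id59) recv 32: drop; pos3(id22) recv 59: fwd; pos4(id99) recv 22: drop; pos0(id74) recv 99: fwd
Round 2: pos2(id59) recv 74: fwd; pos4(id99) recv 59: drop; pos1(id32) recv 99: fwd
Round 3: pos3(id22) recv 74: fwd; pos2(id59) recv 99: fwd
Round 4: pos4(id99) recv 74: drop; pos3(id22) recv 99: fwd
Round 5: pos4(id99) recv 99: ELECTED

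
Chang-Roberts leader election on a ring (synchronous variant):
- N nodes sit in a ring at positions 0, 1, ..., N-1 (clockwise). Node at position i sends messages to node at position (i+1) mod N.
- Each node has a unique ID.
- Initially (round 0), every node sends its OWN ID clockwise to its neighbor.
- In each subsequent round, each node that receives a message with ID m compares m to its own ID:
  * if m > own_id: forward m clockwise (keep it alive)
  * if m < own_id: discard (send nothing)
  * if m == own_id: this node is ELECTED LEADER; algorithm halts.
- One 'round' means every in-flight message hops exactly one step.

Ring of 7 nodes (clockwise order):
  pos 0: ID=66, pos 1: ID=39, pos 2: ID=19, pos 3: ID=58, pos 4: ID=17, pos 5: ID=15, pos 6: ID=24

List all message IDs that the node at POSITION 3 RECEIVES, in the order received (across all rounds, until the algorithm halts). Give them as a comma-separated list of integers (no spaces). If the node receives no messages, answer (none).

Answer: 19,39,66

Derivation:
Round 1: pos1(id39) recv 66: fwd; pos2(id19) recv 39: fwd; pos3(id58) recv 19: drop; pos4(id17) recv 58: fwd; pos5(id15) recv 17: fwd; pos6(id24) recv 15: drop; pos0(id66) recv 24: drop
Round 2: pos2(id19) recv 66: fwd; pos3(id58) recv 39: drop; pos5(id15) recv 58: fwd; pos6(id24) recv 17: drop
Round 3: pos3(id58) recv 66: fwd; pos6(id24) recv 58: fwd
Round 4: pos4(id17) recv 66: fwd; pos0(id66) recv 58: drop
Round 5: pos5(id15) recv 66: fwd
Round 6: pos6(id24) recv 66: fwd
Round 7: pos0(id66) recv 66: ELECTED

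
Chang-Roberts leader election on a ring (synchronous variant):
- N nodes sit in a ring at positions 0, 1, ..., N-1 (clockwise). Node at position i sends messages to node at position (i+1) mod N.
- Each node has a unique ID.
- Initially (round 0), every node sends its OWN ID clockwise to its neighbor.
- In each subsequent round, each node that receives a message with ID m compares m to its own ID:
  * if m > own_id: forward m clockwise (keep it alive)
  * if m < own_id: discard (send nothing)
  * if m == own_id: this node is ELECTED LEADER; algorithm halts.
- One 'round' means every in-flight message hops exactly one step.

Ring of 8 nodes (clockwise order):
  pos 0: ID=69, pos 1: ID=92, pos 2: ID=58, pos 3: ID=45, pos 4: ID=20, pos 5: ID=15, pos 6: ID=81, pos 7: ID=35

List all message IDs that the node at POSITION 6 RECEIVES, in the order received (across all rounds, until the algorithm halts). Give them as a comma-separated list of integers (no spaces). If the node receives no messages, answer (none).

Answer: 15,20,45,58,92

Derivation:
Round 1: pos1(id92) recv 69: drop; pos2(id58) recv 92: fwd; pos3(id45) recv 58: fwd; pos4(id20) recv 45: fwd; pos5(id15) recv 20: fwd; pos6(id81) recv 15: drop; pos7(id35) recv 81: fwd; pos0(id69) recv 35: drop
Round 2: pos3(id45) recv 92: fwd; pos4(id20) recv 58: fwd; pos5(id15) recv 45: fwd; pos6(id81) recv 20: drop; pos0(id69) recv 81: fwd
Round 3: pos4(id20) recv 92: fwd; pos5(id15) recv 58: fwd; pos6(id81) recv 45: drop; pos1(id92) recv 81: drop
Round 4: pos5(id15) recv 92: fwd; pos6(id81) recv 58: drop
Round 5: pos6(id81) recv 92: fwd
Round 6: pos7(id35) recv 92: fwd
Round 7: pos0(id69) recv 92: fwd
Round 8: pos1(id92) recv 92: ELECTED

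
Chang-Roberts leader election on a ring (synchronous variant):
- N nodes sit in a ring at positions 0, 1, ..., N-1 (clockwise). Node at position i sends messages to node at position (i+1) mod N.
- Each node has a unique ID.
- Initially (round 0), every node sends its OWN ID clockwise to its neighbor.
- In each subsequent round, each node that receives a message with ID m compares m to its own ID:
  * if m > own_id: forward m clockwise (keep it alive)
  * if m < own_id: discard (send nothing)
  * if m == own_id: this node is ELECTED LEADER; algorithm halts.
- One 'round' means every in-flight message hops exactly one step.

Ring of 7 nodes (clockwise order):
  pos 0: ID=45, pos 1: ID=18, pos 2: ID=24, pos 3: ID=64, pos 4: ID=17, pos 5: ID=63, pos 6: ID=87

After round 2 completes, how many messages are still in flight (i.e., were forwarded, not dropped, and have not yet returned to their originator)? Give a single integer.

Answer: 3

Derivation:
Round 1: pos1(id18) recv 45: fwd; pos2(id24) recv 18: drop; pos3(id64) recv 24: drop; pos4(id17) recv 64: fwd; pos5(id63) recv 17: drop; pos6(id87) recv 63: drop; pos0(id45) recv 87: fwd
Round 2: pos2(id24) recv 45: fwd; pos5(id63) recv 64: fwd; pos1(id18) recv 87: fwd
After round 2: 3 messages still in flight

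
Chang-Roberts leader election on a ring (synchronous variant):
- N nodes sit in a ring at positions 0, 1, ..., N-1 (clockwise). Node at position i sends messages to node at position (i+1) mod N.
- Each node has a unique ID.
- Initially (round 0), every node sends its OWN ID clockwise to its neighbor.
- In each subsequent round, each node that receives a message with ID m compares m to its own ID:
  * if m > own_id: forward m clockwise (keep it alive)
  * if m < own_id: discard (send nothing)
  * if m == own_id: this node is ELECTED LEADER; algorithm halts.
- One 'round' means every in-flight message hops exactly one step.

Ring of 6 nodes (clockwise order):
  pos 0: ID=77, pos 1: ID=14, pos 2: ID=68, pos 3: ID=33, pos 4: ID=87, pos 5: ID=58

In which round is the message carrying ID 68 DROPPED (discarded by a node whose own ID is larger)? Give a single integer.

Round 1: pos1(id14) recv 77: fwd; pos2(id68) recv 14: drop; pos3(id33) recv 68: fwd; pos4(id87) recv 33: drop; pos5(id58) recv 87: fwd; pos0(id77) recv 58: drop
Round 2: pos2(id68) recv 77: fwd; pos4(id87) recv 68: drop; pos0(id77) recv 87: fwd
Round 3: pos3(id33) recv 77: fwd; pos1(id14) recv 87: fwd
Round 4: pos4(id87) recv 77: drop; pos2(id68) recv 87: fwd
Round 5: pos3(id33) recv 87: fwd
Round 6: pos4(id87) recv 87: ELECTED
Message ID 68 originates at pos 2; dropped at pos 4 in round 2

Answer: 2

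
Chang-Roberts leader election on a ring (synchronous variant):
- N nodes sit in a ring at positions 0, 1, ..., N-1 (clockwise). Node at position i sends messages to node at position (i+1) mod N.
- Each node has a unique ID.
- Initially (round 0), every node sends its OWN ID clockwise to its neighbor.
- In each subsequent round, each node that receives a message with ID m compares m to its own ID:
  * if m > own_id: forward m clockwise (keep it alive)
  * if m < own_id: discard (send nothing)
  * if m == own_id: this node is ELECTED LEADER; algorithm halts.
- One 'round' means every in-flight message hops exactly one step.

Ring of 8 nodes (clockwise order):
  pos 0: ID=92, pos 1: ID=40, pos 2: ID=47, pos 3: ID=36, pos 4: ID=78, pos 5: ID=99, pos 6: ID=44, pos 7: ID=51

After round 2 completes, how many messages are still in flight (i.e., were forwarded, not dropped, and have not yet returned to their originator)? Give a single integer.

Answer: 2

Derivation:
Round 1: pos1(id40) recv 92: fwd; pos2(id47) recv 40: drop; pos3(id36) recv 47: fwd; pos4(id78) recv 36: drop; pos5(id99) recv 78: drop; pos6(id44) recv 99: fwd; pos7(id51) recv 44: drop; pos0(id92) recv 51: drop
Round 2: pos2(id47) recv 92: fwd; pos4(id78) recv 47: drop; pos7(id51) recv 99: fwd
After round 2: 2 messages still in flight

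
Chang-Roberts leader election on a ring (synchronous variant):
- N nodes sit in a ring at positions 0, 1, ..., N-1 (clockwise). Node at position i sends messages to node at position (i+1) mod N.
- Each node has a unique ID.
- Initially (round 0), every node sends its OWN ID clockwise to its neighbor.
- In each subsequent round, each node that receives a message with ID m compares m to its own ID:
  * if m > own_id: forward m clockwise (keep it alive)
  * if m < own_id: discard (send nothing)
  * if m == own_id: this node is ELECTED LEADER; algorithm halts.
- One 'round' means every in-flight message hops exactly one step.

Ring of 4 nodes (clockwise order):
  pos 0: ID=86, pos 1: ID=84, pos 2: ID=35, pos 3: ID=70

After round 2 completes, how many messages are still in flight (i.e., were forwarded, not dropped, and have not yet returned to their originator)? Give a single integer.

Answer: 2

Derivation:
Round 1: pos1(id84) recv 86: fwd; pos2(id35) recv 84: fwd; pos3(id70) recv 35: drop; pos0(id86) recv 70: drop
Round 2: pos2(id35) recv 86: fwd; pos3(id70) recv 84: fwd
After round 2: 2 messages still in flight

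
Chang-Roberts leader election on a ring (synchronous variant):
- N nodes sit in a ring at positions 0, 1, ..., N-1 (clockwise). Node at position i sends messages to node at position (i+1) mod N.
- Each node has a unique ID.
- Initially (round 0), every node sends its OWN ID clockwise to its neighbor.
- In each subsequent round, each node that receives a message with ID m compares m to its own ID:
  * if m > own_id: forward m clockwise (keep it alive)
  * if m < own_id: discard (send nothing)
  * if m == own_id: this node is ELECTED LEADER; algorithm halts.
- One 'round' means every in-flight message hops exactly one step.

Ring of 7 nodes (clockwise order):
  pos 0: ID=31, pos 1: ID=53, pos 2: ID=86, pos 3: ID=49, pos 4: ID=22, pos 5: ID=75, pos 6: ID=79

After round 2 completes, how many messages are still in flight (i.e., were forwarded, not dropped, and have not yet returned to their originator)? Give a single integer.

Round 1: pos1(id53) recv 31: drop; pos2(id86) recv 53: drop; pos3(id49) recv 86: fwd; pos4(id22) recv 49: fwd; pos5(id75) recv 22: drop; pos6(id79) recv 75: drop; pos0(id31) recv 79: fwd
Round 2: pos4(id22) recv 86: fwd; pos5(id75) recv 49: drop; pos1(id53) recv 79: fwd
After round 2: 2 messages still in flight

Answer: 2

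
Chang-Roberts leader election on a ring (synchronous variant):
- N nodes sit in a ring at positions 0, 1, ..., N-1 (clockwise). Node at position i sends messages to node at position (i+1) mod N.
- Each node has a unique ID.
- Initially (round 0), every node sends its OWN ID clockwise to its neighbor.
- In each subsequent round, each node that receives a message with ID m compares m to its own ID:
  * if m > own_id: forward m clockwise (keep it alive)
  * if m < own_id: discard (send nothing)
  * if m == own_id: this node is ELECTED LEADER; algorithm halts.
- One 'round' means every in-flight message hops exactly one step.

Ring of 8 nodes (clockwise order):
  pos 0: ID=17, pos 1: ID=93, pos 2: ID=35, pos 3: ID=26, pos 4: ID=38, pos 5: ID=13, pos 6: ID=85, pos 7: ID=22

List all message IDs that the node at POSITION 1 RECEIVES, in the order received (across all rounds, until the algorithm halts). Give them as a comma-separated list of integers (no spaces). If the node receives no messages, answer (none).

Round 1: pos1(id93) recv 17: drop; pos2(id35) recv 93: fwd; pos3(id26) recv 35: fwd; pos4(id38) recv 26: drop; pos5(id13) recv 38: fwd; pos6(id85) recv 13: drop; pos7(id22) recv 85: fwd; pos0(id17) recv 22: fwd
Round 2: pos3(id26) recv 93: fwd; pos4(id38) recv 35: drop; pos6(id85) recv 38: drop; pos0(id17) recv 85: fwd; pos1(id93) recv 22: drop
Round 3: pos4(id38) recv 93: fwd; pos1(id93) recv 85: drop
Round 4: pos5(id13) recv 93: fwd
Round 5: pos6(id85) recv 93: fwd
Round 6: pos7(id22) recv 93: fwd
Round 7: pos0(id17) recv 93: fwd
Round 8: pos1(id93) recv 93: ELECTED

Answer: 17,22,85,93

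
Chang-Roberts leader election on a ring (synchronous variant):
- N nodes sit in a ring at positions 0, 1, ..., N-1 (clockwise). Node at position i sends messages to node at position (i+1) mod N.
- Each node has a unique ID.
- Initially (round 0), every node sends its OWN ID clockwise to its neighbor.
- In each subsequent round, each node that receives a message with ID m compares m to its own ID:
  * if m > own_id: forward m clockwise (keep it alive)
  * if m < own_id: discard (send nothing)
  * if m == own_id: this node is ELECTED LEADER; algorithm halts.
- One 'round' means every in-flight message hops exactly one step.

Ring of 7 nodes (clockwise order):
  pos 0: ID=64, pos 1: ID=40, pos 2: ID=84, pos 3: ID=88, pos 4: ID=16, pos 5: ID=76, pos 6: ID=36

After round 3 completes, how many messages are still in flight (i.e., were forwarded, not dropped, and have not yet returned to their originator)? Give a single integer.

Round 1: pos1(id40) recv 64: fwd; pos2(id84) recv 40: drop; pos3(id88) recv 84: drop; pos4(id16) recv 88: fwd; pos5(id76) recv 16: drop; pos6(id36) recv 76: fwd; pos0(id64) recv 36: drop
Round 2: pos2(id84) recv 64: drop; pos5(id76) recv 88: fwd; pos0(id64) recv 76: fwd
Round 3: pos6(id36) recv 88: fwd; pos1(id40) recv 76: fwd
After round 3: 2 messages still in flight

Answer: 2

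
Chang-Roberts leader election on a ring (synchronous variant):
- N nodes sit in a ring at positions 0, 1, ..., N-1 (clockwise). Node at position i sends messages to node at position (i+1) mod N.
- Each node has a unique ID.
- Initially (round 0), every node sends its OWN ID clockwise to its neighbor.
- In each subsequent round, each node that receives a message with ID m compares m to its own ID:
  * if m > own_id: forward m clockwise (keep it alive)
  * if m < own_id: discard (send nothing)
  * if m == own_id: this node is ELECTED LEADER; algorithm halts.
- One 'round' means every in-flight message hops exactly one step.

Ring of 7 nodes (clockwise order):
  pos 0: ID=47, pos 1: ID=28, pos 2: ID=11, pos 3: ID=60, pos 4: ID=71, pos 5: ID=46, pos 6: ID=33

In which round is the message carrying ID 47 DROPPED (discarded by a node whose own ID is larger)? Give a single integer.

Round 1: pos1(id28) recv 47: fwd; pos2(id11) recv 28: fwd; pos3(id60) recv 11: drop; pos4(id71) recv 60: drop; pos5(id46) recv 71: fwd; pos6(id33) recv 46: fwd; pos0(id47) recv 33: drop
Round 2: pos2(id11) recv 47: fwd; pos3(id60) recv 28: drop; pos6(id33) recv 71: fwd; pos0(id47) recv 46: drop
Round 3: pos3(id60) recv 47: drop; pos0(id47) recv 71: fwd
Round 4: pos1(id28) recv 71: fwd
Round 5: pos2(id11) recv 71: fwd
Round 6: pos3(id60) recv 71: fwd
Round 7: pos4(id71) recv 71: ELECTED
Message ID 47 originates at pos 0; dropped at pos 3 in round 3

Answer: 3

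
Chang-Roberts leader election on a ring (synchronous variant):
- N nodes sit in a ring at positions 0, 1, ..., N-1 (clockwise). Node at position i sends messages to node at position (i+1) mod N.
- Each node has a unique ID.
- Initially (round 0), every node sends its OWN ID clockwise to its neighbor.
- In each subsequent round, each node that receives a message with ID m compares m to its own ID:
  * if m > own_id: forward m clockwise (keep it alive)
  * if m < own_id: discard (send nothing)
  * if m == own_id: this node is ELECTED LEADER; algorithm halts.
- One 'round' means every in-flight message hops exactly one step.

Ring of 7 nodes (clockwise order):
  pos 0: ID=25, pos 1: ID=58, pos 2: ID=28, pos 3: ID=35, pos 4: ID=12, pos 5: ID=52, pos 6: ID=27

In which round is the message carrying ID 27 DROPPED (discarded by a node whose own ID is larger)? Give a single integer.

Answer: 2

Derivation:
Round 1: pos1(id58) recv 25: drop; pos2(id28) recv 58: fwd; pos3(id35) recv 28: drop; pos4(id12) recv 35: fwd; pos5(id52) recv 12: drop; pos6(id27) recv 52: fwd; pos0(id25) recv 27: fwd
Round 2: pos3(id35) recv 58: fwd; pos5(id52) recv 35: drop; pos0(id25) recv 52: fwd; pos1(id58) recv 27: drop
Round 3: pos4(id12) recv 58: fwd; pos1(id58) recv 52: drop
Round 4: pos5(id52) recv 58: fwd
Round 5: pos6(id27) recv 58: fwd
Round 6: pos0(id25) recv 58: fwd
Round 7: pos1(id58) recv 58: ELECTED
Message ID 27 originates at pos 6; dropped at pos 1 in round 2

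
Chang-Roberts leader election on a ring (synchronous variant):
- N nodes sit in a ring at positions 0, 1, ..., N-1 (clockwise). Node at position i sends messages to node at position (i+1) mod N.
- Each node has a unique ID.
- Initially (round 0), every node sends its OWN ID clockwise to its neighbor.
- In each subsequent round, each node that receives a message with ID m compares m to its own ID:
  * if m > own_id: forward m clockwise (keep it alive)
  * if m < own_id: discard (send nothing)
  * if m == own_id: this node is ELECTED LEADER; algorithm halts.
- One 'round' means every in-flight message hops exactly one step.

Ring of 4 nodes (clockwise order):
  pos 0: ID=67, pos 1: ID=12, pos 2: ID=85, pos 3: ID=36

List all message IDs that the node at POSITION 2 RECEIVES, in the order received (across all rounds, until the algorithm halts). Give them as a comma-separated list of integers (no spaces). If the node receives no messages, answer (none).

Round 1: pos1(id12) recv 67: fwd; pos2(id85) recv 12: drop; pos3(id36) recv 85: fwd; pos0(id67) recv 36: drop
Round 2: pos2(id85) recv 67: drop; pos0(id67) recv 85: fwd
Round 3: pos1(id12) recv 85: fwd
Round 4: pos2(id85) recv 85: ELECTED

Answer: 12,67,85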